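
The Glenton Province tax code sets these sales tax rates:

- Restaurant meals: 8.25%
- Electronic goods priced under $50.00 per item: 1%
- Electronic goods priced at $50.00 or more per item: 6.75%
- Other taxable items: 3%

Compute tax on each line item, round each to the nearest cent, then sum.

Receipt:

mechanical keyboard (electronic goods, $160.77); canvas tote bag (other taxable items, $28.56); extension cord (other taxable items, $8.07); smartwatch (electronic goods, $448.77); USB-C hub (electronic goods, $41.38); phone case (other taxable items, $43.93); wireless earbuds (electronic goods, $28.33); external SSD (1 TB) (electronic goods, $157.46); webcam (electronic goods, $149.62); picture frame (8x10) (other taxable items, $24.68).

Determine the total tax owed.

Mechanical keyboard $160.77: electronic goods, $50.00 or more → 6.75% → $10.85
Canvas tote bag $28.56: other taxable items → 3% → $0.86
Extension cord $8.07: other taxable items → 3% → $0.24
Smartwatch $448.77: electronic goods, $50.00 or more → 6.75% → $30.29
USB-C hub $41.38: electronic goods, under $50.00 → 1% → $0.41
Phone case $43.93: other taxable items → 3% → $1.32
Wireless earbuds $28.33: electronic goods, under $50.00 → 1% → $0.28
External SSD (1 TB) $157.46: electronic goods, $50.00 or more → 6.75% → $10.63
Webcam $149.62: electronic goods, $50.00 or more → 6.75% → $10.10
Picture frame (8x10) $24.68: other taxable items → 3% → $0.74
Total tax = $10.85 + $0.86 + $0.24 + $30.29 + $0.41 + $1.32 + $0.28 + $10.63 + $10.10 + $0.74 = $65.72

$65.72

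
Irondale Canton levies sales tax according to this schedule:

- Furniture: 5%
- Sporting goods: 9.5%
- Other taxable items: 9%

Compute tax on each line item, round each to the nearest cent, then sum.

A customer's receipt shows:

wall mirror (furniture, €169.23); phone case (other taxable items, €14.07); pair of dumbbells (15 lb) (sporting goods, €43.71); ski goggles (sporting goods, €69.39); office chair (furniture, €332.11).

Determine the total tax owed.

Wall mirror €169.23: furniture → 5% → €8.46
Phone case €14.07: other taxable items → 9% → €1.27
Pair of dumbbells (15 lb) €43.71: sporting goods → 9.5% → €4.15
Ski goggles €69.39: sporting goods → 9.5% → €6.59
Office chair €332.11: furniture → 5% → €16.61
Total tax = €8.46 + €1.27 + €4.15 + €6.59 + €16.61 = €37.08

€37.08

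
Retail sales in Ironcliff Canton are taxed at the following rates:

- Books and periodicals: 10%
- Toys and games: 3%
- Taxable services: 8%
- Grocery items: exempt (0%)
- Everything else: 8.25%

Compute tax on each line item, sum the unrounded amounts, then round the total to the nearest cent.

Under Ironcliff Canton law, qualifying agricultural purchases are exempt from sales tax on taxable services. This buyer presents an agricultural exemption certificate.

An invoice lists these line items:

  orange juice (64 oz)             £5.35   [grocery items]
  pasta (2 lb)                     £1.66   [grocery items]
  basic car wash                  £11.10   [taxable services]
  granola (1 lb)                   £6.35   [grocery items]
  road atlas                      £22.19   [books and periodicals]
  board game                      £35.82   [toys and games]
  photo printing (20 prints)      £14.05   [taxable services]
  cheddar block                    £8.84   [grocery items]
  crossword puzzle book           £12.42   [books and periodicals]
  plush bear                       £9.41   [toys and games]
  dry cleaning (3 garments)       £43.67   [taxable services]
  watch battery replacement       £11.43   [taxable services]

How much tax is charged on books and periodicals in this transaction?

£3.46

Road atlas £22.19: books and periodicals → 10% → £2.219
Crossword puzzle book £12.42: books and periodicals → 10% → £1.242
Tax on books and periodicals: unrounded sum = £3.461 → £3.46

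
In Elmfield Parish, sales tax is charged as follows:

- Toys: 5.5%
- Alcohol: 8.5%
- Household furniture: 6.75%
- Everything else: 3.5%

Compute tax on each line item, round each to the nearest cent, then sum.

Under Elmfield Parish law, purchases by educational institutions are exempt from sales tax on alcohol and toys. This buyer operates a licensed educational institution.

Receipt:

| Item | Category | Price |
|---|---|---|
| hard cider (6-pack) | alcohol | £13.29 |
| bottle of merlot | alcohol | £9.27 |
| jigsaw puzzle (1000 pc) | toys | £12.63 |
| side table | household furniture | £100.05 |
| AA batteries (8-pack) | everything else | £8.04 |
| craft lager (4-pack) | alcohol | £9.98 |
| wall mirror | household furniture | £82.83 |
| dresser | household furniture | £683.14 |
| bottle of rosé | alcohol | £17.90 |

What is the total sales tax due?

£58.73

Hard cider (6-pack) £13.29: alcohol, buyer-exempt → 0% → £0.00
Bottle of merlot £9.27: alcohol, buyer-exempt → 0% → £0.00
Jigsaw puzzle (1000 pc) £12.63: toys, buyer-exempt → 0% → £0.00
Side table £100.05: household furniture → 6.75% → £6.75
AA batteries (8-pack) £8.04: everything else → 3.5% → £0.28
Craft lager (4-pack) £9.98: alcohol, buyer-exempt → 0% → £0.00
Wall mirror £82.83: household furniture → 6.75% → £5.59
Dresser £683.14: household furniture → 6.75% → £46.11
Bottle of rosé £17.90: alcohol, buyer-exempt → 0% → £0.00
Total tax = £6.75 + £0.28 + £5.59 + £46.11 = £58.73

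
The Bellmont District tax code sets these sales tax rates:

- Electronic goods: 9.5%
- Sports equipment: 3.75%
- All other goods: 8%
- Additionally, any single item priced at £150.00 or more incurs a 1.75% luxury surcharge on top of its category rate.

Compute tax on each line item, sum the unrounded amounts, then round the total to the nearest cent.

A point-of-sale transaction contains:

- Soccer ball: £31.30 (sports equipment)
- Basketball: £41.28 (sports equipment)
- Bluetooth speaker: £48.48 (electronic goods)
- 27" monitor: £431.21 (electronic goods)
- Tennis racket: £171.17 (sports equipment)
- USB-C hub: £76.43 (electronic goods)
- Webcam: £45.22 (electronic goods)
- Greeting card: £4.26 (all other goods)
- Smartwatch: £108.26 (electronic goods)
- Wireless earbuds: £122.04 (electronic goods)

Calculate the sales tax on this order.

£99.03

Soccer ball £31.30: sports equipment → 3.75% → £1.17375
Basketball £41.28: sports equipment → 3.75% → £1.548
Bluetooth speaker £48.48: electronic goods → 9.5% → £4.6056
27" monitor £431.21: electronic goods → 9.5% + 1.75% surcharge = 11.25% → £48.511125
Tennis racket £171.17: sports equipment → 3.75% + 1.75% surcharge = 5.5% → £9.41435
USB-C hub £76.43: electronic goods → 9.5% → £7.26085
Webcam £45.22: electronic goods → 9.5% → £4.2959
Greeting card £4.26: all other goods → 8% → £0.3408
Smartwatch £108.26: electronic goods → 9.5% → £10.2847
Wireless earbuds £122.04: electronic goods → 9.5% → £11.5938
Unrounded tax sum = £99.028875 → £99.03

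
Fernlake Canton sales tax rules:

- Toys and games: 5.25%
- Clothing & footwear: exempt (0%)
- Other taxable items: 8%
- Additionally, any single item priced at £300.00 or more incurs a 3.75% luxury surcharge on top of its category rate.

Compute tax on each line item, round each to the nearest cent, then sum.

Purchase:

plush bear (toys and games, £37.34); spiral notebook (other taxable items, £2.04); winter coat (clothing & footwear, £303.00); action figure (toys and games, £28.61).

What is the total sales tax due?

£14.98

Plush bear £37.34: toys and games → 5.25% → £1.96
Spiral notebook £2.04: other taxable items → 8% → £0.16
Winter coat £303.00: clothing & footwear → 0% + 3.75% surcharge = 3.75% → £11.36
Action figure £28.61: toys and games → 5.25% → £1.50
Total tax = £1.96 + £0.16 + £11.36 + £1.50 = £14.98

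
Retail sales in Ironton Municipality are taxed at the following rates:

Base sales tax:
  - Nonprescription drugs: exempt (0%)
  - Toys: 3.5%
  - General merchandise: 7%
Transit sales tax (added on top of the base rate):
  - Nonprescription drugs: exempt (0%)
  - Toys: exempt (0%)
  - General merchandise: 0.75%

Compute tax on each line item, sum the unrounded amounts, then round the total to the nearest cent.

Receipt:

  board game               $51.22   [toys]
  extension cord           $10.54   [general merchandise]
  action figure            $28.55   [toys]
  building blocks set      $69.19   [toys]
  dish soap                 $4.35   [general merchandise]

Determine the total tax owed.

$6.37

Board game $51.22: toys → 3.5% + 0% transit = 3.5% → $1.7927
Extension cord $10.54: general merchandise → 7% + 0.75% transit = 7.75% → $0.81685
Action figure $28.55: toys → 3.5% + 0% transit = 3.5% → $0.99925
Building blocks set $69.19: toys → 3.5% + 0% transit = 3.5% → $2.42165
Dish soap $4.35: general merchandise → 7% + 0.75% transit = 7.75% → $0.337125
Unrounded tax sum = $6.367575 → $6.37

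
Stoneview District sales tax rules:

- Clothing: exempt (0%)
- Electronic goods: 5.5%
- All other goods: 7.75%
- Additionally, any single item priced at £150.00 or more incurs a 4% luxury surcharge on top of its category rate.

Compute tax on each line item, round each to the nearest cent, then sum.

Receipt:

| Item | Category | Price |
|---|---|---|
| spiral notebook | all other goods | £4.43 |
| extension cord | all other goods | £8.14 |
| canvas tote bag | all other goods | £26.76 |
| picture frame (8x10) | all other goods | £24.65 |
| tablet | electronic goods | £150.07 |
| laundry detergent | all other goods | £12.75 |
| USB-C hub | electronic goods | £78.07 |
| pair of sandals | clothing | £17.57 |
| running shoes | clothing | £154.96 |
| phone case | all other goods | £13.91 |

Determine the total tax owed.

£31.77

Spiral notebook £4.43: all other goods → 7.75% → £0.34
Extension cord £8.14: all other goods → 7.75% → £0.63
Canvas tote bag £26.76: all other goods → 7.75% → £2.07
Picture frame (8x10) £24.65: all other goods → 7.75% → £1.91
Tablet £150.07: electronic goods → 5.5% + 4% surcharge = 9.5% → £14.26
Laundry detergent £12.75: all other goods → 7.75% → £0.99
USB-C hub £78.07: electronic goods → 5.5% → £4.29
Pair of sandals £17.57: clothing → 0% → £0.00
Running shoes £154.96: clothing → 0% + 4% surcharge = 4% → £6.20
Phone case £13.91: all other goods → 7.75% → £1.08
Total tax = £0.34 + £0.63 + £2.07 + £1.91 + £14.26 + £0.99 + £4.29 + £6.20 + £1.08 = £31.77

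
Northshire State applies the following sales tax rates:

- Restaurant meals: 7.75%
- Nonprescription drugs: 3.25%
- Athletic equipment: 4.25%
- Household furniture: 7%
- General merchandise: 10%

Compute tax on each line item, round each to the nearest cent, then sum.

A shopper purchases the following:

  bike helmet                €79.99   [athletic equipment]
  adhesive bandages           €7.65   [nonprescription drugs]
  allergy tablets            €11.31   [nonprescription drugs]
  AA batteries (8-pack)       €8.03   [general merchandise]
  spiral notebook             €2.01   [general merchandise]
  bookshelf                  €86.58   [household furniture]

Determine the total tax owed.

Bike helmet €79.99: athletic equipment → 4.25% → €3.40
Adhesive bandages €7.65: nonprescription drugs → 3.25% → €0.25
Allergy tablets €11.31: nonprescription drugs → 3.25% → €0.37
AA batteries (8-pack) €8.03: general merchandise → 10% → €0.80
Spiral notebook €2.01: general merchandise → 10% → €0.20
Bookshelf €86.58: household furniture → 7% → €6.06
Total tax = €3.40 + €0.25 + €0.37 + €0.80 + €0.20 + €6.06 = €11.08

€11.08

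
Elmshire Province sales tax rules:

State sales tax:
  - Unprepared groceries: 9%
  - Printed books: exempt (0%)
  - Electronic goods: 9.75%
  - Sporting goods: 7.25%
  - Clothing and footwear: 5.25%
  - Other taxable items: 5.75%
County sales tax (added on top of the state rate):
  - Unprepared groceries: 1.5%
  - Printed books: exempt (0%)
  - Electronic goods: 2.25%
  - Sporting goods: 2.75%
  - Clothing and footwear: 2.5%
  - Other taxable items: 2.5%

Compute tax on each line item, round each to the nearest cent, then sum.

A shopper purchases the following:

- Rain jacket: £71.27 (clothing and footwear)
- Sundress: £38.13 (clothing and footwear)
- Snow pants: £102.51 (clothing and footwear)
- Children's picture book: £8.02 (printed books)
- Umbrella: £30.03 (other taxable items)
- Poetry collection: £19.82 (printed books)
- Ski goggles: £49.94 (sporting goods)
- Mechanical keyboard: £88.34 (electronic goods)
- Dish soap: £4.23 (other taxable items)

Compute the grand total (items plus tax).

£447.13

Rain jacket £71.27: clothing and footwear → 5.25% + 2.5% county = 7.75% → £5.52
Sundress £38.13: clothing and footwear → 5.25% + 2.5% county = 7.75% → £2.96
Snow pants £102.51: clothing and footwear → 5.25% + 2.5% county = 7.75% → £7.94
Children's picture book £8.02: printed books → 0% + 0% county = 0% → £0.00
Umbrella £30.03: other taxable items → 5.75% + 2.5% county = 8.25% → £2.48
Poetry collection £19.82: printed books → 0% + 0% county = 0% → £0.00
Ski goggles £49.94: sporting goods → 7.25% + 2.75% county = 10% → £4.99
Mechanical keyboard £88.34: electronic goods → 9.75% + 2.25% county = 12% → £10.60
Dish soap £4.23: other taxable items → 5.75% + 2.5% county = 8.25% → £0.35
Subtotal = £412.29; tax = £34.84; total due = £447.13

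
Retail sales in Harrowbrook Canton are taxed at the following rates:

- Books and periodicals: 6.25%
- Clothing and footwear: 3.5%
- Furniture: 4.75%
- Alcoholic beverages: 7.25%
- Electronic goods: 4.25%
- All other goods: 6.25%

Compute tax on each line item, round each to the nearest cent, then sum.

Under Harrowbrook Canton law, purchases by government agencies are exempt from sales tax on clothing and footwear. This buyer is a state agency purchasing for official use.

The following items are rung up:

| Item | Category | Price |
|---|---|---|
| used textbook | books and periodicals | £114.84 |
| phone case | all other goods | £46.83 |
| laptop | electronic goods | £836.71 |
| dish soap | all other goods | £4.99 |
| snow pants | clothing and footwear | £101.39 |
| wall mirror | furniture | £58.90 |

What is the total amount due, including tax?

Used textbook £114.84: books and periodicals → 6.25% → £7.18
Phone case £46.83: all other goods → 6.25% → £2.93
Laptop £836.71: electronic goods → 4.25% → £35.56
Dish soap £4.99: all other goods → 6.25% → £0.31
Snow pants £101.39: clothing and footwear, buyer-exempt → 0% → £0.00
Wall mirror £58.90: furniture → 4.75% → £2.80
Subtotal = £1163.66; tax = £48.78; total due = £1212.44

£1212.44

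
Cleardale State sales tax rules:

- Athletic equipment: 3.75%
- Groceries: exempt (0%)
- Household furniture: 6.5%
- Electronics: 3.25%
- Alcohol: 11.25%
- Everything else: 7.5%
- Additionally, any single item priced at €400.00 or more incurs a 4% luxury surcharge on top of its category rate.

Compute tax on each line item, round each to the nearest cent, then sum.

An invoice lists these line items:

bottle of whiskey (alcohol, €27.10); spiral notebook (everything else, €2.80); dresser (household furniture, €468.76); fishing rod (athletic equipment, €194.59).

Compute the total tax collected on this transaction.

Bottle of whiskey €27.10: alcohol → 11.25% → €3.05
Spiral notebook €2.80: everything else → 7.5% → €0.21
Dresser €468.76: household furniture → 6.5% + 4% surcharge = 10.5% → €49.22
Fishing rod €194.59: athletic equipment → 3.75% → €7.30
Total tax = €3.05 + €0.21 + €49.22 + €7.30 = €59.78

€59.78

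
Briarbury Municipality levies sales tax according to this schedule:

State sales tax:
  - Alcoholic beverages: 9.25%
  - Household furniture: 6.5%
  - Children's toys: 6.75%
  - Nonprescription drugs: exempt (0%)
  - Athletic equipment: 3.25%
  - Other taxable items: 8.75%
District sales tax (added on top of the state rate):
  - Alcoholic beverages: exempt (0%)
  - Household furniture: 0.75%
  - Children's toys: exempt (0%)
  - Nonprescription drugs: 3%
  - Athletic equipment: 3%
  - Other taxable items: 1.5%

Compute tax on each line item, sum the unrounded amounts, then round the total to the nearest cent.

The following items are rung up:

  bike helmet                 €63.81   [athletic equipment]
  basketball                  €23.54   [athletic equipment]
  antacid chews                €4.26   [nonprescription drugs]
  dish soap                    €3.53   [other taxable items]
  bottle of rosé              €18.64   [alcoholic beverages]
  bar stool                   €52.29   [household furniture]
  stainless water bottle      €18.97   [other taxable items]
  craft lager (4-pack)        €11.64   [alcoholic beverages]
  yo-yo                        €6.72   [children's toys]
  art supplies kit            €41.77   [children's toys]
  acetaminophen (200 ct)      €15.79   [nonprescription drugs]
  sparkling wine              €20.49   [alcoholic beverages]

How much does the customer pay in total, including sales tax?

Bike helmet €63.81: athletic equipment → 3.25% + 3% district = 6.25% → €3.988125
Basketball €23.54: athletic equipment → 3.25% + 3% district = 6.25% → €1.47125
Antacid chews €4.26: nonprescription drugs → 0% + 3% district = 3% → €0.1278
Dish soap €3.53: other taxable items → 8.75% + 1.5% district = 10.25% → €0.361825
Bottle of rosé €18.64: alcoholic beverages → 9.25% + 0% district = 9.25% → €1.7242
Bar stool €52.29: household furniture → 6.5% + 0.75% district = 7.25% → €3.791025
Stainless water bottle €18.97: other taxable items → 8.75% + 1.5% district = 10.25% → €1.944425
Craft lager (4-pack) €11.64: alcoholic beverages → 9.25% + 0% district = 9.25% → €1.0767
Yo-yo €6.72: children's toys → 6.75% + 0% district = 6.75% → €0.4536
Art supplies kit €41.77: children's toys → 6.75% + 0% district = 6.75% → €2.819475
Acetaminophen (200 ct) €15.79: nonprescription drugs → 0% + 3% district = 3% → €0.4737
Sparkling wine €20.49: alcoholic beverages → 9.25% + 0% district = 9.25% → €1.895325
Subtotal = €281.45; unrounded tax = €20.12745 → €20.13; total due = €301.58

€301.58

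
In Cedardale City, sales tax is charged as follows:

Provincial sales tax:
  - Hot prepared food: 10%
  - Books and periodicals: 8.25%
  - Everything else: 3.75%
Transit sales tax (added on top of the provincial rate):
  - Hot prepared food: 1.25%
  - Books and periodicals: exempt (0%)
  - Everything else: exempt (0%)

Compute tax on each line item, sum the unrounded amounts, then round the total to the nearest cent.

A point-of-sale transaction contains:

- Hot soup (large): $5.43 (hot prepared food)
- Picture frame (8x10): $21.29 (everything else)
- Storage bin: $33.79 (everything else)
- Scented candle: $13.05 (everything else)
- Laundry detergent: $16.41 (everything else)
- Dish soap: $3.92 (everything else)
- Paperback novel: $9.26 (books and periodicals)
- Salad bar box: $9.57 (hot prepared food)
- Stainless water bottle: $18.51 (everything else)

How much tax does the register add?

$6.46

Hot soup (large) $5.43: hot prepared food → 10% + 1.25% transit = 11.25% → $0.610875
Picture frame (8x10) $21.29: everything else → 3.75% + 0% transit = 3.75% → $0.798375
Storage bin $33.79: everything else → 3.75% + 0% transit = 3.75% → $1.267125
Scented candle $13.05: everything else → 3.75% + 0% transit = 3.75% → $0.489375
Laundry detergent $16.41: everything else → 3.75% + 0% transit = 3.75% → $0.615375
Dish soap $3.92: everything else → 3.75% + 0% transit = 3.75% → $0.147
Paperback novel $9.26: books and periodicals → 8.25% + 0% transit = 8.25% → $0.76395
Salad bar box $9.57: hot prepared food → 10% + 1.25% transit = 11.25% → $1.076625
Stainless water bottle $18.51: everything else → 3.75% + 0% transit = 3.75% → $0.694125
Unrounded tax sum = $6.462825 → $6.46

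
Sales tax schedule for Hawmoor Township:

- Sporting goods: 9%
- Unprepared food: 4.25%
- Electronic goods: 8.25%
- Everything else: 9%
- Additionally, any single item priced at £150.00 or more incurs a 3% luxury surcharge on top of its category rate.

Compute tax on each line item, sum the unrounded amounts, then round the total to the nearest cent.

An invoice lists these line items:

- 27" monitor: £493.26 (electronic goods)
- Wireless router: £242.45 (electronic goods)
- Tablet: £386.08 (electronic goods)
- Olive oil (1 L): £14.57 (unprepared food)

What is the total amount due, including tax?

27" monitor £493.26: electronic goods → 8.25% + 3% surcharge = 11.25% → £55.49175
Wireless router £242.45: electronic goods → 8.25% + 3% surcharge = 11.25% → £27.275625
Tablet £386.08: electronic goods → 8.25% + 3% surcharge = 11.25% → £43.434
Olive oil (1 L) £14.57: unprepared food → 4.25% → £0.619225
Subtotal = £1136.36; unrounded tax = £126.8206 → £126.82; total due = £1263.18

£1263.18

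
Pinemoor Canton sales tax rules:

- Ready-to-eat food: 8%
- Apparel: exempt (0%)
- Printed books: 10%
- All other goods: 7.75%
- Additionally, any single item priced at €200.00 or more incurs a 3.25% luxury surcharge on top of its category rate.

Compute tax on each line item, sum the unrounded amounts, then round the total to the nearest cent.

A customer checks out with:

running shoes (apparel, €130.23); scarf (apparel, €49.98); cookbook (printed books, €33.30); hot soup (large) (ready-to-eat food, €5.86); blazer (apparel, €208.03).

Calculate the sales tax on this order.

Running shoes €130.23: apparel → 0% → €0.00
Scarf €49.98: apparel → 0% → €0.00
Cookbook €33.30: printed books → 10% → €3.33
Hot soup (large) €5.86: ready-to-eat food → 8% → €0.4688
Blazer €208.03: apparel → 0% + 3.25% surcharge = 3.25% → €6.760975
Unrounded tax sum = €10.559775 → €10.56

€10.56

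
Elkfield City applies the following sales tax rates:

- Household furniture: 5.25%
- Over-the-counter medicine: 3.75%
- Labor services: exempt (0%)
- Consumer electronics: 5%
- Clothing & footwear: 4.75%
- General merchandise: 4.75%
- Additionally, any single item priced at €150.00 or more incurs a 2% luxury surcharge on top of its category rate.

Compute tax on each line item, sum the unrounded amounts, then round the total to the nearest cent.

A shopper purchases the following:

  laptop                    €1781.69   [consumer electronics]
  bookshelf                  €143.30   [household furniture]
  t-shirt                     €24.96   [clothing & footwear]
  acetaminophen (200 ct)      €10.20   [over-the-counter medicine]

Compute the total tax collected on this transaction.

€133.81

Laptop €1781.69: consumer electronics → 5% + 2% surcharge = 7% → €124.7183
Bookshelf €143.30: household furniture → 5.25% → €7.52325
T-shirt €24.96: clothing & footwear → 4.75% → €1.1856
Acetaminophen (200 ct) €10.20: over-the-counter medicine → 3.75% → €0.3825
Unrounded tax sum = €133.80965 → €133.81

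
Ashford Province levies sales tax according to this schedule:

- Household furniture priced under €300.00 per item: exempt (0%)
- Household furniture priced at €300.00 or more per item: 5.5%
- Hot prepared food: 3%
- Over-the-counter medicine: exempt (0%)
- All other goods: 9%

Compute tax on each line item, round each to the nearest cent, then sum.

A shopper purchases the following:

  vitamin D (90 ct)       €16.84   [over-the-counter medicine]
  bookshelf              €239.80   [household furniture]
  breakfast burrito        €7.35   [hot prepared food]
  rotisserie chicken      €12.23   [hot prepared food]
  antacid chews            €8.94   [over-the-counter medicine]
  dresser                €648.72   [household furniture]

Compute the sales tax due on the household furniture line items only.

€35.68

Bookshelf €239.80: household furniture, under €300.00 → 0% → €0.00
Dresser €648.72: household furniture, €300.00 or more → 5.5% → €35.68
Tax on household furniture = €0.00 + €35.68 = €35.68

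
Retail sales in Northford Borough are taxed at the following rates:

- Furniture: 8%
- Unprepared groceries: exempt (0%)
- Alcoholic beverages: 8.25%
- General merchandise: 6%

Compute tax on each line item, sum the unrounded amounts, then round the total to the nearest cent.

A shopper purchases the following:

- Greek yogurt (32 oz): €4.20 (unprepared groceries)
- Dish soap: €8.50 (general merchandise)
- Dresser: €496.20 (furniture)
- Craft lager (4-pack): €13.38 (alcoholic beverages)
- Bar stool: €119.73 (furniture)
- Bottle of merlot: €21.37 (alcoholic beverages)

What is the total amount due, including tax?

€716.03

Greek yogurt (32 oz) €4.20: unprepared groceries → 0% → €0.00
Dish soap €8.50: general merchandise → 6% → €0.51
Dresser €496.20: furniture → 8% → €39.696
Craft lager (4-pack) €13.38: alcoholic beverages → 8.25% → €1.10385
Bar stool €119.73: furniture → 8% → €9.5784
Bottle of merlot €21.37: alcoholic beverages → 8.25% → €1.763025
Subtotal = €663.38; unrounded tax = €52.651275 → €52.65; total due = €716.03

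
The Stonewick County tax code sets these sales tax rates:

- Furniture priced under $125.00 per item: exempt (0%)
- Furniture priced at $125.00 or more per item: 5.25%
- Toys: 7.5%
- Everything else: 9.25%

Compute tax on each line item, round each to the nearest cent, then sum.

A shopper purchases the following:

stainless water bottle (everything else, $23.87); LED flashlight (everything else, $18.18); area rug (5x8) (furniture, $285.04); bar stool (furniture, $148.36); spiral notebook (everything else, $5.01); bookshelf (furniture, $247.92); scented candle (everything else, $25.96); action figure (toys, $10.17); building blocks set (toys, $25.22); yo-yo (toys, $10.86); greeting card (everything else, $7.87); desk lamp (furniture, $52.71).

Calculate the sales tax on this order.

Stainless water bottle $23.87: everything else → 9.25% → $2.21
LED flashlight $18.18: everything else → 9.25% → $1.68
Area rug (5x8) $285.04: furniture, $125.00 or more → 5.25% → $14.96
Bar stool $148.36: furniture, $125.00 or more → 5.25% → $7.79
Spiral notebook $5.01: everything else → 9.25% → $0.46
Bookshelf $247.92: furniture, $125.00 or more → 5.25% → $13.02
Scented candle $25.96: everything else → 9.25% → $2.40
Action figure $10.17: toys → 7.5% → $0.76
Building blocks set $25.22: toys → 7.5% → $1.89
Yo-yo $10.86: toys → 7.5% → $0.81
Greeting card $7.87: everything else → 9.25% → $0.73
Desk lamp $52.71: furniture, under $125.00 → 0% → $0.00
Total tax = $2.21 + $1.68 + $14.96 + $7.79 + $0.46 + $13.02 + $2.40 + $0.76 + $1.89 + $0.81 + $0.73 = $46.71

$46.71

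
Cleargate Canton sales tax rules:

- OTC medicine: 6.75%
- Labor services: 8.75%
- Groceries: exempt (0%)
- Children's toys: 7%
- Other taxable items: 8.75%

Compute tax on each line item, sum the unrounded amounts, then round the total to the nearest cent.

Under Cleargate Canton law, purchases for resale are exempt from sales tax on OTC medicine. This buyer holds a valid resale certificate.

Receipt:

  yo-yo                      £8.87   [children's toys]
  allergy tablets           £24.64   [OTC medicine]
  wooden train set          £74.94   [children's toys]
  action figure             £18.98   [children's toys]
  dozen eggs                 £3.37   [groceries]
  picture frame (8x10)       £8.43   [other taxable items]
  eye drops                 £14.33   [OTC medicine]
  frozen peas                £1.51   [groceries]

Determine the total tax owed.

£7.93

Yo-yo £8.87: children's toys → 7% → £0.6209
Allergy tablets £24.64: OTC medicine, buyer-exempt → 0% → £0.00
Wooden train set £74.94: children's toys → 7% → £5.2458
Action figure £18.98: children's toys → 7% → £1.3286
Dozen eggs £3.37: groceries → 0% → £0.00
Picture frame (8x10) £8.43: other taxable items → 8.75% → £0.737625
Eye drops £14.33: OTC medicine, buyer-exempt → 0% → £0.00
Frozen peas £1.51: groceries → 0% → £0.00
Unrounded tax sum = £7.932925 → £7.93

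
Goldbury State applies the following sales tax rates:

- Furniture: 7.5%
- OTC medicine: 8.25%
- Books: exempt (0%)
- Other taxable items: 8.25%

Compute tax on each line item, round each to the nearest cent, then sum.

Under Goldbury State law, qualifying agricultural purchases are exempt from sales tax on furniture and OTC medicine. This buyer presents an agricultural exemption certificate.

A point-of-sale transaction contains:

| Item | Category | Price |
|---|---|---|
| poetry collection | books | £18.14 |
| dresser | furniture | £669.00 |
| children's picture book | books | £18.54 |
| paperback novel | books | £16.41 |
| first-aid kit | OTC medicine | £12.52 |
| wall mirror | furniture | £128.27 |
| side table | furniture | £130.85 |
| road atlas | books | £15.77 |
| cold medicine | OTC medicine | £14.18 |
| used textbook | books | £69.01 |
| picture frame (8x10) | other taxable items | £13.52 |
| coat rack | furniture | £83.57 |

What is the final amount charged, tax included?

£1190.90

Poetry collection £18.14: books → 0% → £0.00
Dresser £669.00: furniture, buyer-exempt → 0% → £0.00
Children's picture book £18.54: books → 0% → £0.00
Paperback novel £16.41: books → 0% → £0.00
First-aid kit £12.52: OTC medicine, buyer-exempt → 0% → £0.00
Wall mirror £128.27: furniture, buyer-exempt → 0% → £0.00
Side table £130.85: furniture, buyer-exempt → 0% → £0.00
Road atlas £15.77: books → 0% → £0.00
Cold medicine £14.18: OTC medicine, buyer-exempt → 0% → £0.00
Used textbook £69.01: books → 0% → £0.00
Picture frame (8x10) £13.52: other taxable items → 8.25% → £1.12
Coat rack £83.57: furniture, buyer-exempt → 0% → £0.00
Subtotal = £1189.78; tax = £1.12; total due = £1190.90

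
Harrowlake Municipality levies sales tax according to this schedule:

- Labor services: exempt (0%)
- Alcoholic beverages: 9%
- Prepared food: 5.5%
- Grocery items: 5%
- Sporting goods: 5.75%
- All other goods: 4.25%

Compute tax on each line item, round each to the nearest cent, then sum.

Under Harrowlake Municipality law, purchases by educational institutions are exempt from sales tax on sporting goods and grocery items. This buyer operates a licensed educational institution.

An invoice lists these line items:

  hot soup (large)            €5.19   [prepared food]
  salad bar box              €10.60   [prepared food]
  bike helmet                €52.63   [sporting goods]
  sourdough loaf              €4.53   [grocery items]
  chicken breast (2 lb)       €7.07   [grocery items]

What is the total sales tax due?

€0.87

Hot soup (large) €5.19: prepared food → 5.5% → €0.29
Salad bar box €10.60: prepared food → 5.5% → €0.58
Bike helmet €52.63: sporting goods, buyer-exempt → 0% → €0.00
Sourdough loaf €4.53: grocery items, buyer-exempt → 0% → €0.00
Chicken breast (2 lb) €7.07: grocery items, buyer-exempt → 0% → €0.00
Total tax = €0.29 + €0.58 = €0.87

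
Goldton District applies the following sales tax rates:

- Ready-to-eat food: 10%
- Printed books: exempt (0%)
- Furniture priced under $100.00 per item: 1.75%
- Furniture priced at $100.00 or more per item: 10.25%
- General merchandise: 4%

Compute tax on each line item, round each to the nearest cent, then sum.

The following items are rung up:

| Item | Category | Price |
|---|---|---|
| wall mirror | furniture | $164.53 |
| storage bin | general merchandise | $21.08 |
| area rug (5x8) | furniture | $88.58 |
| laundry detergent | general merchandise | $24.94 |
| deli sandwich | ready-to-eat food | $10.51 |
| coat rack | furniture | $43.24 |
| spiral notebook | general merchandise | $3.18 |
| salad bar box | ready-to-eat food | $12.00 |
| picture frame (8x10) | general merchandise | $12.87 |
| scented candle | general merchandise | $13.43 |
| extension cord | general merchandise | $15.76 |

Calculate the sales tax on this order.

Wall mirror $164.53: furniture, $100.00 or more → 10.25% → $16.86
Storage bin $21.08: general merchandise → 4% → $0.84
Area rug (5x8) $88.58: furniture, under $100.00 → 1.75% → $1.55
Laundry detergent $24.94: general merchandise → 4% → $1.00
Deli sandwich $10.51: ready-to-eat food → 10% → $1.05
Coat rack $43.24: furniture, under $100.00 → 1.75% → $0.76
Spiral notebook $3.18: general merchandise → 4% → $0.13
Salad bar box $12.00: ready-to-eat food → 10% → $1.20
Picture frame (8x10) $12.87: general merchandise → 4% → $0.51
Scented candle $13.43: general merchandise → 4% → $0.54
Extension cord $15.76: general merchandise → 4% → $0.63
Total tax = $16.86 + $0.84 + $1.55 + $1.00 + $1.05 + $0.76 + $0.13 + $1.20 + $0.51 + $0.54 + $0.63 = $25.07

$25.07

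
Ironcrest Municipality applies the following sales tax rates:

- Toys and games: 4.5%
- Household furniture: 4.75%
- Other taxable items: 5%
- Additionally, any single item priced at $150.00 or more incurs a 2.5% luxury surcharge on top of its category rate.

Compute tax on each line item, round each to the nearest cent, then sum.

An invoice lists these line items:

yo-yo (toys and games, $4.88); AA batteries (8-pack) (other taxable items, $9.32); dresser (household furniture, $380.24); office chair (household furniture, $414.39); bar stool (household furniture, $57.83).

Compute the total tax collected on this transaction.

Yo-yo $4.88: toys and games → 4.5% → $0.22
AA batteries (8-pack) $9.32: other taxable items → 5% → $0.47
Dresser $380.24: household furniture → 4.75% + 2.5% surcharge = 7.25% → $27.57
Office chair $414.39: household furniture → 4.75% + 2.5% surcharge = 7.25% → $30.04
Bar stool $57.83: household furniture → 4.75% → $2.75
Total tax = $0.22 + $0.47 + $27.57 + $30.04 + $2.75 = $61.05

$61.05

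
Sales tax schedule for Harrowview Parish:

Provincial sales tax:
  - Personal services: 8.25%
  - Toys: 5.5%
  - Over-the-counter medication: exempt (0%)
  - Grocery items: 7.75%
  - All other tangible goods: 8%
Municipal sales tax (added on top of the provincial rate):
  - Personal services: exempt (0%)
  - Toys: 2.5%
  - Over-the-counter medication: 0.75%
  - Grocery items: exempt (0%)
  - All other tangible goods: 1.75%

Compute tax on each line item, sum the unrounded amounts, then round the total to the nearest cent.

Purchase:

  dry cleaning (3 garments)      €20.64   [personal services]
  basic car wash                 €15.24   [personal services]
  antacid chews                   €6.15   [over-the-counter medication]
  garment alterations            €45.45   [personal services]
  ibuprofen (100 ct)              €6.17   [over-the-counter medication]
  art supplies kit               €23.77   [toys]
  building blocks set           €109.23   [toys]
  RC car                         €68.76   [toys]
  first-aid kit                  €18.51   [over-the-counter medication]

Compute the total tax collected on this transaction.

€23.08

Dry cleaning (3 garments) €20.64: personal services → 8.25% + 0% municipal = 8.25% → €1.7028
Basic car wash €15.24: personal services → 8.25% + 0% municipal = 8.25% → €1.2573
Antacid chews €6.15: over-the-counter medication → 0% + 0.75% municipal = 0.75% → €0.046125
Garment alterations €45.45: personal services → 8.25% + 0% municipal = 8.25% → €3.749625
Ibuprofen (100 ct) €6.17: over-the-counter medication → 0% + 0.75% municipal = 0.75% → €0.046275
Art supplies kit €23.77: toys → 5.5% + 2.5% municipal = 8% → €1.9016
Building blocks set €109.23: toys → 5.5% + 2.5% municipal = 8% → €8.7384
RC car €68.76: toys → 5.5% + 2.5% municipal = 8% → €5.5008
First-aid kit €18.51: over-the-counter medication → 0% + 0.75% municipal = 0.75% → €0.138825
Unrounded tax sum = €23.08175 → €23.08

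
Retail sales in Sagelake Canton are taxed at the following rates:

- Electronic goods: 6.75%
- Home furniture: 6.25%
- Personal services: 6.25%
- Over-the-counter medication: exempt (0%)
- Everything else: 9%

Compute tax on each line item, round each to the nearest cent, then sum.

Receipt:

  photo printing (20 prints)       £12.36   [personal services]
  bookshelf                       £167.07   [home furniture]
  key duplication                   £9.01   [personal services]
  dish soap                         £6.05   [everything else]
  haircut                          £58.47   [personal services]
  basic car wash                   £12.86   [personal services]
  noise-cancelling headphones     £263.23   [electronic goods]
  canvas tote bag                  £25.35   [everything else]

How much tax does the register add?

£36.81

Photo printing (20 prints) £12.36: personal services → 6.25% → £0.77
Bookshelf £167.07: home furniture → 6.25% → £10.44
Key duplication £9.01: personal services → 6.25% → £0.56
Dish soap £6.05: everything else → 9% → £0.54
Haircut £58.47: personal services → 6.25% → £3.65
Basic car wash £12.86: personal services → 6.25% → £0.80
Noise-cancelling headphones £263.23: electronic goods → 6.75% → £17.77
Canvas tote bag £25.35: everything else → 9% → £2.28
Total tax = £0.77 + £10.44 + £0.56 + £0.54 + £3.65 + £0.80 + £17.77 + £2.28 = £36.81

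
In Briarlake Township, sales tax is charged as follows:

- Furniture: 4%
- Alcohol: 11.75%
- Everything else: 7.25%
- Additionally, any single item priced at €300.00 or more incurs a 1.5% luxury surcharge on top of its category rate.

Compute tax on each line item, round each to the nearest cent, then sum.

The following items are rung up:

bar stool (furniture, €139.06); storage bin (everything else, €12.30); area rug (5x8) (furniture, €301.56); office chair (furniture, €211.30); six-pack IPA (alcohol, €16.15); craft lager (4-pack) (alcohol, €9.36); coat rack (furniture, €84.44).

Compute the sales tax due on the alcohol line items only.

€3.00

Six-pack IPA €16.15: alcohol → 11.75% → €1.90
Craft lager (4-pack) €9.36: alcohol → 11.75% → €1.10
Tax on alcohol = €1.90 + €1.10 = €3.00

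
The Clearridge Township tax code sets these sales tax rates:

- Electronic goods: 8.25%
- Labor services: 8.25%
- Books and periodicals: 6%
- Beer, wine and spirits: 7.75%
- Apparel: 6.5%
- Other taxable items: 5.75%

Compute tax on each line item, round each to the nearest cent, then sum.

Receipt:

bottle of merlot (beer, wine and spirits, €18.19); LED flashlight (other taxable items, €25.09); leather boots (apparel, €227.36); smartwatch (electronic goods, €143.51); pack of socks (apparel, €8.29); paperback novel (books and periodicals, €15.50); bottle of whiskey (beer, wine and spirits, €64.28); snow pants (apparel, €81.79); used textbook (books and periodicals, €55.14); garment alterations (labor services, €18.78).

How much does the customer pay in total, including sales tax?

Bottle of merlot €18.19: beer, wine and spirits → 7.75% → €1.41
LED flashlight €25.09: other taxable items → 5.75% → €1.44
Leather boots €227.36: apparel → 6.5% → €14.78
Smartwatch €143.51: electronic goods → 8.25% → €11.84
Pack of socks €8.29: apparel → 6.5% → €0.54
Paperback novel €15.50: books and periodicals → 6% → €0.93
Bottle of whiskey €64.28: beer, wine and spirits → 7.75% → €4.98
Snow pants €81.79: apparel → 6.5% → €5.32
Used textbook €55.14: books and periodicals → 6% → €3.31
Garment alterations €18.78: labor services → 8.25% → €1.55
Subtotal = €657.93; tax = €46.10; total due = €704.03

€704.03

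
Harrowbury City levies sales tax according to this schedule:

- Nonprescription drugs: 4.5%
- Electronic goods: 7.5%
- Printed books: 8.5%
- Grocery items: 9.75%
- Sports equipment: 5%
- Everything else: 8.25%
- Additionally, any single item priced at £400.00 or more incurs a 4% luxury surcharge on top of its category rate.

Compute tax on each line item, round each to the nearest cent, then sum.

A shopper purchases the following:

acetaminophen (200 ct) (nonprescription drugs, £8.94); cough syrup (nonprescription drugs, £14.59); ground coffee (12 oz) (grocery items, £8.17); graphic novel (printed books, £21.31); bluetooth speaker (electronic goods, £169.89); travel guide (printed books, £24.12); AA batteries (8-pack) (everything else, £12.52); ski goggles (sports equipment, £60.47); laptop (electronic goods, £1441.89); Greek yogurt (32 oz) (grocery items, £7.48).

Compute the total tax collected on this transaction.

Acetaminophen (200 ct) £8.94: nonprescription drugs → 4.5% → £0.40
Cough syrup £14.59: nonprescription drugs → 4.5% → £0.66
Ground coffee (12 oz) £8.17: grocery items → 9.75% → £0.80
Graphic novel £21.31: printed books → 8.5% → £1.81
Bluetooth speaker £169.89: electronic goods → 7.5% → £12.74
Travel guide £24.12: printed books → 8.5% → £2.05
AA batteries (8-pack) £12.52: everything else → 8.25% → £1.03
Ski goggles £60.47: sports equipment → 5% → £3.02
Laptop £1441.89: electronic goods → 7.5% + 4% surcharge = 11.5% → £165.82
Greek yogurt (32 oz) £7.48: grocery items → 9.75% → £0.73
Total tax = £0.40 + £0.66 + £0.80 + £1.81 + £12.74 + £2.05 + £1.03 + £3.02 + £165.82 + £0.73 = £189.06

£189.06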